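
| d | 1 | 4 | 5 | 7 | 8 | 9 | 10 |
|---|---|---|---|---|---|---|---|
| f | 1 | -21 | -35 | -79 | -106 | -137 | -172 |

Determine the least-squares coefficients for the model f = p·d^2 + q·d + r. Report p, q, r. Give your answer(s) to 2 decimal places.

p = -2.00, q = 2.74, r = 0.34

Compute the Gram sums: Σd^2·d^2 = 23940, Σd^2·d = 2774, Σd^2 = 336, Σd·d = 336, Σd = 44, Σ1 = 7.
And Σd^2·f = -40162, Σd·f = -4612, Σf = -549.
Inverting the 3×3 Gram matrix, [p, q, r]ᵀ = [-13008/6503, 2549/929, 2207/6503]ᵀ.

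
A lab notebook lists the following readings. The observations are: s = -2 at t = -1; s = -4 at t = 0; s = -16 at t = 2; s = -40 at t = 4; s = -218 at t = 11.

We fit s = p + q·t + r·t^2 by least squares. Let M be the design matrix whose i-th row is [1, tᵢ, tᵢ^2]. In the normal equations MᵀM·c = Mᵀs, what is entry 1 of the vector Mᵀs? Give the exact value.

Entry 1 ↔ basis 1, so (Mᵀs)_{1} = Σᵢ sᵢ = (1)·(-2) + (1)·(-4) + (1)·(-16) + (1)·(-40) + (1)·(-218) = -280.

-280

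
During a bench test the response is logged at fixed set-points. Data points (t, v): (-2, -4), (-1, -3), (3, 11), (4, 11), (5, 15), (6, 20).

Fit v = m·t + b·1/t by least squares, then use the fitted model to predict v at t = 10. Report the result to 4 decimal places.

Compute the Gram sums: Σt·t = 91, Σt·1/t = 6, Σ1/t·1/t = 5369/3600.
And Σt·v = 283, Σ1/t·v = 71/4.
Δ = 91·(5369/3600) − 6² = 358979/3600.
m = (283·(5369/3600) − 6·(71/4))/(358979/3600) = 1136027/358979; b = (91·(71/4) − 6·283)/(358979/3600) = -297900/358979.
At t = 10: v̂ = (1136027/358979)·(10) + (-297900/358979)·(1/10) = 11330480/358979.

v̂ = 31.5631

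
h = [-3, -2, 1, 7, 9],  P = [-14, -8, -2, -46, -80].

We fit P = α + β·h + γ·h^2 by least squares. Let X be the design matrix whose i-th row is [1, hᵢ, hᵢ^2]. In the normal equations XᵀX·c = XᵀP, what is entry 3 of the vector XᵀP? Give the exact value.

Entry 3 ↔ basis h^2, so (XᵀP)_{3} = Σᵢ (h^2)·Pᵢ = (9)·(-14) + (4)·(-8) + (1)·(-2) + (49)·(-46) + (81)·(-80) = -8894.

-8894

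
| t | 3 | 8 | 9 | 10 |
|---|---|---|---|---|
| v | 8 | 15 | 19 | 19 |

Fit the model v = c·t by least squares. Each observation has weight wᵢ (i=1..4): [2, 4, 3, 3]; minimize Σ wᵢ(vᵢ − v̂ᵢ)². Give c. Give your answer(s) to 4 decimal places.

The normal equations are: 817·c = 1611.
c = 1611/817 = 1.97185.

c = 1.9718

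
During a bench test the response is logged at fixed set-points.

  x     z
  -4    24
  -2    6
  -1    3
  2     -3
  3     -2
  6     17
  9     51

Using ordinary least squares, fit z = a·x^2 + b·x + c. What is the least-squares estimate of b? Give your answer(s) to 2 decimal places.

b = -2.62

Setting ∂/∂a … = 0 gives: 8227·a + 907·b + 151·c = 5124;  907·a + 151·b + 13·c = 438;  151·a + 13·b + 7·c = 96.
Solving the 3×3 system (Gaussian elimination) gives a = 43669/46249, b = -121004/46249, c = -83009/46249.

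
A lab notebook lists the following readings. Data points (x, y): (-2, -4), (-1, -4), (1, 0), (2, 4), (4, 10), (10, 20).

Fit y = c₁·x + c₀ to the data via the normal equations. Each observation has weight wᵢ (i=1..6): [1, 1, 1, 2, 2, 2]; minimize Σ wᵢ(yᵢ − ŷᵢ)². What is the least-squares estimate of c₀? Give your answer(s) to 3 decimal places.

With design matrix A, AᵀWA = [[246, 30]; [30, 9]] and AᵀWy = [508, 60]ᵀ.
det = 246·9 − 30² = 1314.
c₁ = (508·9 − 30·60)/1314 = 154/73; c₀ = (246·60 − 30·508)/1314 = -80/219.

c₀ = -0.365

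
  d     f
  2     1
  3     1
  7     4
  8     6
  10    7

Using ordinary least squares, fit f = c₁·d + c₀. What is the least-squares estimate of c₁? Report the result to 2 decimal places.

c₁ = 0.80

Entries of MᵀM: Σd·d = 226, Σd = 30, Σ1 = 5.
For Mᵀf: Σd·f = 151, Σf = 19.
Normal equations: [[226, 30]; [30, 5]]·[c₁, c₀]ᵀ = [151, 19]ᵀ.
Δ = 226·5 − 30² = 230.
c₁ = (151·5 − 30·19)/230 = 37/46; c₀ = (226·19 − 30·151)/230 = -118/115.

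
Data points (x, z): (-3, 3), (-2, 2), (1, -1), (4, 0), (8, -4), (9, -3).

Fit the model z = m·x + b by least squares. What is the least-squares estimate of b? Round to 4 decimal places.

b = 0.9409

With design matrix A, AᵀA = [[175, 17]; [17, 6]] and Aᵀz = [-73, -3]ᵀ.
Eliminating b: 6·(row 1) − 17·(row 2) gives 761·m = 6·(-73) − 17·(-3) = -387, so m = -387/761.
Then b = ((-3) − 17·(-387/761))/6 = 716/761.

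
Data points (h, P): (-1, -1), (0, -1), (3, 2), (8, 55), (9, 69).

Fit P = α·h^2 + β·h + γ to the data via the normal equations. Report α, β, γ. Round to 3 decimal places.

MᵀM·[α, β, γ]ᵀ = MᵀP reads: 10739·α + 1267·β + 155·γ = 9126;  1267·α + 155·β + 19·γ = 1068;  155·α + 19·β + 5·γ = 124.
Row-reducing yields α = 13633/13188, β = -16577/13188, γ = -2714/1099.

α = 1.034, β = -1.257, γ = -2.470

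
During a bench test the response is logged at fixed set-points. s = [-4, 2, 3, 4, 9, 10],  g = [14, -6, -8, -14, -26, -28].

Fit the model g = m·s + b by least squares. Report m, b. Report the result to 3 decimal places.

Compute the Gram sums: Σs·s = 226, Σs = 24, Σ1 = 6.
Right-hand side: Σs·g = -662, Σg = -68.
Determinant 226·6 − 24² = 780.
m = ((-662)·6 − 24·(-68))/780 = -3; b = (226·(-68) − 24·(-662))/780 = 2/3.

m = -3.000, b = 0.667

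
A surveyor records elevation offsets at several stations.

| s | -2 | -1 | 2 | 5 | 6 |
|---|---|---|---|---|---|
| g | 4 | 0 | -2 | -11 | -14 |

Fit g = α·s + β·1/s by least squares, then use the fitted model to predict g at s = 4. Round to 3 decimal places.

ĝ = -8.725

Setting ∂/∂α … = 0 gives: 70·α + 5·β = -151;  5·α + (1411/900)·β = -113/15.
(Σs·s = 70, Σs·1/s = 5, Σ1/s·1/s = 1411/900, Σs·g = -151, Σ1/s·g = -113/15.)
Eliminating β: (1411/900)·(row 1) − 5·(row 2) gives (7627/90)·α = (1411/900)·(-151) − 5·(-113/15) = -179161/900, so α = -179161/76270.
Then β = ((-113/15) − 5·(-179161/76270))/(1411/900) = 20490/7627.
At s = 4: ĝ = (-179161/76270)·(4) + (20490/7627)·(1/4) = -665419/76270.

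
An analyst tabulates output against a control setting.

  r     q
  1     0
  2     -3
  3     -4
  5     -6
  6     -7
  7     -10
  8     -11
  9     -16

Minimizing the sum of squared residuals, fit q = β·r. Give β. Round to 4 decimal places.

The normal system XᵀX·[β]ᵀ = Xᵀq is [[269]]·[β]ᵀ = [-392]ᵀ.
β = (-392)/269 = -1.45725.

β = -1.4572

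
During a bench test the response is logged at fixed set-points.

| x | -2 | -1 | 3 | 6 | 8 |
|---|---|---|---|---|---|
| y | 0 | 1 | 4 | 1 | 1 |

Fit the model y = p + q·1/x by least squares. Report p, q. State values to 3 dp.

AᵀA·[p, q]ᵀ = Aᵀy reads: 5·p + (-7/8)·q = 7;  (-7/8)·p + (809/576)·q = 5/8.
det = 5·(809/576) − (-7/8)² = 901/144.
p = (7·(809/576) − (-7/8)·(5/8))/(901/144) = 2989/1802; q = (5·(5/8) − (-7/8)·7)/(901/144) = 1332/901.

p = 1.659, q = 1.478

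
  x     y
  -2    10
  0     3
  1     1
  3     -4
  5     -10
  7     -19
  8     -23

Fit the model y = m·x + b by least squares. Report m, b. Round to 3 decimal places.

m = -3.210, b = 4.090

The normal equations are: 152·m + 22·b = -398;  22·m + 7·b = -42.
det = 152·7 − 22² = 580.
m = ((-398)·7 − 22·(-42))/580 = -931/290; b = (152·(-42) − 22·(-398))/580 = 593/145.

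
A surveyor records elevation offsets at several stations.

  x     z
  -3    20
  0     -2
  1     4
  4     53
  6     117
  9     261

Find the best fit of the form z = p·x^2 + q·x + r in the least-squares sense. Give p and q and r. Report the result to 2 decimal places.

The normal system MᵀM·[p, q, r]ᵀ = Mᵀz is [[8195, 983, 143]; [983, 143, 17]; [143, 17, 6]]·[p, q, r]ᵀ = [26385, 3207, 453]ᵀ.
Solving the 3×3 system (Gaussian elimination) gives p = 366847/120060, q = 199919/120060, r = -40849/20010.

p = 3.06, q = 1.67, r = -2.04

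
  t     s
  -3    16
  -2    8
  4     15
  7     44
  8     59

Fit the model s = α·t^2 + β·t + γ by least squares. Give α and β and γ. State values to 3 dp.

α = 1.017, β = -1.133, γ = 2.677

With design matrix M, MᵀM = [[6850, 884, 142]; [884, 142, 14]; [142, 14, 5]] and Mᵀs = [6348, 776, 142]ᵀ.
Solving the 3×3 system (Gaussian elimination) gives α = 67436/66279, β = -75106/66279, γ = 59146/22093.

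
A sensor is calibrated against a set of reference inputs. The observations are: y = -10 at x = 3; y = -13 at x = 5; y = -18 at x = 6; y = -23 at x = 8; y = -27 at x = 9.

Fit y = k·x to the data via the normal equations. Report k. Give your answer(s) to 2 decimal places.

k = -2.93

Sums needed: Σx·x = 215.
And Σx·y = -630.
Normal equations: [[215]]·[k]ᵀ = [-630]ᵀ.
Hence k = -630 / 215 ≈ -2.93023.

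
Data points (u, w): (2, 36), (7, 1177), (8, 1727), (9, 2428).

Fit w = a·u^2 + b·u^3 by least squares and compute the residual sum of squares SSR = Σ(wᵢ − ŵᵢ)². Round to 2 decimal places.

SSR = 0.66

Entries of MᵀM: Σu^2·u^2 = 13074, Σu^2·u^3 = 108656, Σu^3·u^3 = 911298.
Right-hand side: Σu^2·w = 365013, Σu^3·w = 3058235.
Δ = 13074·911298 − 108656² = 108183716.
a = (365013·911298 − 108656·3058235)/108183716 = 10001021/3181874; b = (13074·3058235 − 108656·365013)/108183716 = 9485643/3181874.
Residuals: -670882/1590937, 720060/1590937, -809081/1590937, 236812/1590937; SSR = 1055517/1590937.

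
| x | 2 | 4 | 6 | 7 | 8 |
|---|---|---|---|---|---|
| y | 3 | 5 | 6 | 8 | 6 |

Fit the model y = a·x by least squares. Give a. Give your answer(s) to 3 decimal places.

Entries of MᵀM: Σx·x = 169.
For Mᵀy: Σx·y = 166.
MᵀM·[a]ᵀ = Mᵀy becomes [[169]]·[a]ᵀ = [166]ᵀ.
a = 166/169 = 0.982249.

a = 0.982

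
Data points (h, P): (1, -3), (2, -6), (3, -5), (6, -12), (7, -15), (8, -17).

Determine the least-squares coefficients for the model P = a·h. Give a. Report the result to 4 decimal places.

AᵀA·[a]ᵀ = AᵀP reads: 163·a = -343.
a = (-343)/163 = -2.10429.

a = -2.1043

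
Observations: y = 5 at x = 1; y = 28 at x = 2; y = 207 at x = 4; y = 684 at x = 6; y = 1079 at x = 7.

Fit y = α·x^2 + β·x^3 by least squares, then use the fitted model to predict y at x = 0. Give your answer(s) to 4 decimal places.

Compute the Gram sums: Σx^2·x^2 = 3970, Σx^2·x^3 = 25640, Σx^3·x^3 = 168466.
For Mᵀy: Σx^2·y = 80924, Σx^3·y = 531318.
Determinant 3970·168466 − 25640² = 11400420.
α = (80924·168466 − 25640·531318)/11400420 = 2487266/2850105; β = (3970·531318 − 25640·80924)/11400420 = 1722055/570021.
At x = 0: ŷ = (2487266/2850105)·(0) + (1722055/570021)·(0) = 0.

ŷ = 0.0000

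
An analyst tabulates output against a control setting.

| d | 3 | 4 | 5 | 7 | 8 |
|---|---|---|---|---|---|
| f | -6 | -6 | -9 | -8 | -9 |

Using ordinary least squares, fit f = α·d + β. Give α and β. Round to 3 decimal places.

From the data, Σd·d = 163, Σd = 27, Σ1 = 5.
Right-hand side: Σd·f = -215, Σf = -38.
det = 163·5 − 27² = 86.
α = ((-215)·5 − 27·(-38))/86 = -49/86; β = (163·(-38) − 27·(-215))/86 = -389/86.

α = -0.570, β = -4.523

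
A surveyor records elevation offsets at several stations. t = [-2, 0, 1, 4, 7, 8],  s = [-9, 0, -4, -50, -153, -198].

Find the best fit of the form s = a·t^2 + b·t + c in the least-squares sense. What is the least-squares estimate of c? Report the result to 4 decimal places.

c = 0.5334

With design matrix M, MᵀM = [[6770, 912, 134]; [912, 134, 18]; [134, 18, 6]] and Mᵀs = [-21009, -2841, -414]ᵀ.
Solving the 3×3 system (Gaussian elimination) gives a = -37665/12626, b = -61239/63130, c = 16836/31565.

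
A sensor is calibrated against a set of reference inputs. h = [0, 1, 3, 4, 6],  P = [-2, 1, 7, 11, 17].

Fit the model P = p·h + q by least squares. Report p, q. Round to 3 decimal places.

Setting ∂/∂p … = 0 gives: 62·p + 14·q = 168;  14·p + 5·q = 34.
(Σh·h = 62, Σh = 14, Σ1 = 5, Σh·P = 168, ΣP = 34.)
Eliminating q: 5·(row 1) − 14·(row 2) gives 114·p = 5·168 − 14·34 = 364, so p = 182/57.
Then q = (34 − 14·(182/57))/5 = -122/57.

p = 3.193, q = -2.140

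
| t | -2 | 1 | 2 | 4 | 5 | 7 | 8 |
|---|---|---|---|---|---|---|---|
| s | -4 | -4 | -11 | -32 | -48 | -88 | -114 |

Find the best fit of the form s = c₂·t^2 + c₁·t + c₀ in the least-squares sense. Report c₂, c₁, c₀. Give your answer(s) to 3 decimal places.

Compute the Gram sums: Σt^2·t^2 = 7411, Σt^2·t = 1045, Σt^2 = 163, Σt·t = 163, Σt = 25, Σ1 = 7.
Moment sums: Σt^2·s = -13384, Σt·s = -1914, Σs = -301.
Inverting the 3×3 Gram matrix, [c₂, c₁, c₀]ᵀ = [-15865/10164, -16067/10164, -1707/1694]ᵀ.

c₂ = -1.561, c₁ = -1.581, c₀ = -1.008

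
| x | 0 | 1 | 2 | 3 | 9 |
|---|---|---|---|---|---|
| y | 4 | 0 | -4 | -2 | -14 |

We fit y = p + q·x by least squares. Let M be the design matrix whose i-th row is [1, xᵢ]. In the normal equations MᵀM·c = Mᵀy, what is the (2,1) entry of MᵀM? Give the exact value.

Row 2 ↔ basis x, column 1 ↔ basis 1, so (MᵀM)_{2,1} = Σᵢ x = (0)·(1) + (1)·(1) + (2)·(1) + (3)·(1) + (9)·(1) = 15.

15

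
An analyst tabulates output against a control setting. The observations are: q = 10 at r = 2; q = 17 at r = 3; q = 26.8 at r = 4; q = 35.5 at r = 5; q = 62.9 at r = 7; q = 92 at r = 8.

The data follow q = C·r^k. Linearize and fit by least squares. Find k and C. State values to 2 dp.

k = 1.56, C = 3.16

With ln qᵢ as the transformed response and ln rᵢ as the regressor:
Σln r = 8.8128, Σ(ln r)² = 14.3101, Σln q = 20.6571, Σln r·ln q = 32.4741.
Equations: 14.3101·k + 8.8128·ln C = 32.4741;  8.8128·k + 6·ln C = 20.6571.
Δ = 14.3101·6 − (8.8128)² = 8.1947; k = (32.4741·6 − 8.8128·20.6571)/8.1947 = 1.56166, ln C = (14.3101·20.6571 − 8.8128·32.4741)/8.1947 = 1.14906, so C = exp(1.14906) = 3.15523.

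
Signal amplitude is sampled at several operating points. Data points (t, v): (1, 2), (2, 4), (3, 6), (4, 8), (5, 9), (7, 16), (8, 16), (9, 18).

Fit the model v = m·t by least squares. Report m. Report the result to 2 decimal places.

m = 2.04

Compute the Gram sums: Σt·t = 249.
Moment sums: Σt·v = 507.
Normal equations: [[249]]·[m]ᵀ = [507]ᵀ.
m = 507/249 = 2.03614.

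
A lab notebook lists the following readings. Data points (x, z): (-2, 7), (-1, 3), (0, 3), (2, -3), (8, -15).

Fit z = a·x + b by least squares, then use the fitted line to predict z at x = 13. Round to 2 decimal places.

Entries of AᵀA: Σx·x = 73, Σx = 7, Σ1 = 5.
And Σx·z = -143, Σz = -5.
So AᵀA·[a, b]ᵀ = Aᵀz: [[73, 7]; [7, 5]]·[a, b]ᵀ = [-143, -5]ᵀ.
Eliminating b: 5·(row 1) − 7·(row 2) gives 316·a = 5·(-143) − 7·(-5) = -680, so a = -170/79.
Then b = ((-5) − 7·(-170/79))/5 = 159/79.
At x = 13: ẑ = (-170/79)·(13) + (159/79)·(1) = -2051/79.

ẑ = -25.96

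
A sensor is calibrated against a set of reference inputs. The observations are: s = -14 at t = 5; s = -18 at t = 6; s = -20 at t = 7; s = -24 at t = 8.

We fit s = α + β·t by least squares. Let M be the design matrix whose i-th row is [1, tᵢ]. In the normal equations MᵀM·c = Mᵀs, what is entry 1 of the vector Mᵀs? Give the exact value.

Entry 1 ↔ basis 1, so (Mᵀs)_{1} = Σᵢ sᵢ = (1)·(-14) + (1)·(-18) + (1)·(-20) + (1)·(-24) = -76.

-76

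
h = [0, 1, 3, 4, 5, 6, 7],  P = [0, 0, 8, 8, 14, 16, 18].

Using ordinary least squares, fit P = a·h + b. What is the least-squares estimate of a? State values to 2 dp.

The normal system AᵀA·[a, b]ᵀ = AᵀP is [[136, 26]; [26, 7]]·[a, b]ᵀ = [348, 64]ᵀ.
Δ = 136·7 − 26² = 276.
a = (348·7 − 26·64)/276 = 193/69; b = (136·64 − 26·348)/276 = -86/69.

a = 2.80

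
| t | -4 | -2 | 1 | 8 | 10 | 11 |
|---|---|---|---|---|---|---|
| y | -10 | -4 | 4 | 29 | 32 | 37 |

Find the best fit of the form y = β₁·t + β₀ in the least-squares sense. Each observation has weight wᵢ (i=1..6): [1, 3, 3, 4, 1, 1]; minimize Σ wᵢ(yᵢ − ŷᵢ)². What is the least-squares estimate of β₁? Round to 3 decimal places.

β₁ = 3.220

With design matrix M, MᵀWM = [[508, 46]; [46, 13]] and MᵀWy = [1731, 175]ᵀ.
Eliminating β₀: 13·(row 1) − 46·(row 2) gives 4488·β₁ = 13·1731 − 46·175 = 14453, so β₁ = 14453/4488.
Then β₀ = (175 − 46·(14453/4488))/13 = 4637/2244.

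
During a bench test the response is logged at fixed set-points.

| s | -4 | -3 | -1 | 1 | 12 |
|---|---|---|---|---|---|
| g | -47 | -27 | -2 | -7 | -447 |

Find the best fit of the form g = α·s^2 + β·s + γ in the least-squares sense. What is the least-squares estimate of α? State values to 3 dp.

MᵀM·[α, β, γ]ᵀ = Mᵀg reads: 21075·α + 1637·β + 171·γ = -65372;  1637·α + 171·β + 5·γ = -5100;  171·α + 5·β + 5·γ = -530.
Solving the 3×3 system (Gaussian elimination) gives α = -357255/118279, β = -101200/118279, γ = -31179/16897.

α = -3.020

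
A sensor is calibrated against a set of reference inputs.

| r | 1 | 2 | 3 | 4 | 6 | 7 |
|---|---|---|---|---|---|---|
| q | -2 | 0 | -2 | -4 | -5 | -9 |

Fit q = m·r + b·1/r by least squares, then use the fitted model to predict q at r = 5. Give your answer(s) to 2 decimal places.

q̂ = -5.10

With design matrix X, XᵀX = [[115, 6]; [6, 10385/7056]] and Xᵀq = [-117, -81/14]ᵀ.
Δ = 115·(10385/7056) − 6² = 940259/7056.
m = ((-117)·(10385/7056) − 6·(-81/14))/(940259/7056) = -970101/940259; b = (115·(-81/14) − 6·(-117))/(940259/7056) = 258552/940259.
At r = 5: q̂ = (-970101/940259)·(5) + (258552/940259)·(1/5) = -23993973/4701295.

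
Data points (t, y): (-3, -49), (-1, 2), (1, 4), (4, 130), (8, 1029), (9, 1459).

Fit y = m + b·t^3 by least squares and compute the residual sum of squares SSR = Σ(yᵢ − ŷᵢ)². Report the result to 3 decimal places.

AᵀA·[m, b]ᵀ = Aᵀy reads: 6·m + 1278·b = 2575;  1278·m + 798412·b = 1600104.
(Σ1 = 6, Σt^3 = 1278, Σt^3·t^3 = 798412, Σy = 2575, Σt^3·y = 1600104.)
Eliminating b: 798412·(row 1) − 1278·(row 2) gives 3157188·m = 798412·2575 − 1278·1600104 = 10977988, so m = 2744497/789297.
Then b = (1600104 − 1278·(2744497/789297))/798412 = 1051629/526198.
Residuals: 2341849/1578594, 823081/1578594, -2329505/1578594, -1092271/789297, 1791044/789297, -2232971/1578594; SSR = 10825472/789297.

SSR = 13.715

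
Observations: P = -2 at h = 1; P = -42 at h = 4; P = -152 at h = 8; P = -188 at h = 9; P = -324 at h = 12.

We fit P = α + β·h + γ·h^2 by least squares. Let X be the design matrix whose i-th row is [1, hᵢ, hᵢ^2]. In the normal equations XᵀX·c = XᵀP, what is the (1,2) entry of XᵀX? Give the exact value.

Row 1 ↔ basis 1, column 2 ↔ basis h, so (XᵀX)_{1,2} = Σᵢ h = (1)·(1) + (1)·(4) + (1)·(8) + (1)·(9) + (1)·(12) = 34.

34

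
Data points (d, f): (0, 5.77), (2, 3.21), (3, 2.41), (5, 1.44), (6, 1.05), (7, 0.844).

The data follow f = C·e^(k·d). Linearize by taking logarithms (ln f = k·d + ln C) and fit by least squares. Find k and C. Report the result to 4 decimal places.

Linearized form: ln f = k·d + ln C. From the 6 transformed points,
XᵀX = [[123.0000, 23.0000]; [23.0000, 6]], rhs = [5.9002, 4.0424]ᵀ  (here Σd = 23.0000, Σ(d)² = 123.0000, Σln f = 4.0424, Σd·ln f = 5.9002).
Δ = 123.0000·6 − (23.0000)² = 209.0000; k = (5.9002·6 − 23.0000·4.0424)/209.0000 = -0.27547, ln C = (123.0000·4.0424 − 23.0000·5.9002)/209.0000 = 1.72972, so C = exp(1.72972) = 5.63908.

k = -0.2755, C = 5.6391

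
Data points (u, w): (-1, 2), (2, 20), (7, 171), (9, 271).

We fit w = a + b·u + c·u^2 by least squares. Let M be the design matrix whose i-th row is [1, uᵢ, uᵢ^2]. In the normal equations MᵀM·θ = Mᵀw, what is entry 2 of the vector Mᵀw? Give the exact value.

3674

Entry 2 ↔ basis u, so (Mᵀw)_{2} = Σᵢ (u)·wᵢ = (-1)·(2) + (2)·(20) + (7)·(171) + (9)·(271) = 3674.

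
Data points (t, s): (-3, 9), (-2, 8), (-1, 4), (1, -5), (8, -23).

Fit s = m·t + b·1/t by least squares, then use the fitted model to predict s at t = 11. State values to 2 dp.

Sums needed: Σt·t = 79, Σt·1/t = 5, Σ1/t·1/t = 1369/576.
And Σt·s = -236, Σ1/t·s = -151/8.
Normal equations: [[79, 5]; [5, 1369/576]]·[m, b]ᵀ = [-236, -151/8]ᵀ.
Δ = 79·(1369/576) − 5² = 93751/576.
m = ((-236)·(1369/576) − 5·(-151/8))/(93751/576) = -268724/93751; b = (79·(-151/8) − 5·(-236))/(93751/576) = -179208/93751.
At t = 11: ŝ = (-268724/93751)·(11) + (-179208/93751)·(1/11) = -32694812/1031261.

ŝ = -31.70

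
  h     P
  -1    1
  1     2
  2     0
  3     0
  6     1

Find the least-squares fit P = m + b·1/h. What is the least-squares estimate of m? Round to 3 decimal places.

m = 0.766

From the data, Σ1 = 5, Σ1/h = 1, Σ1/h·1/h = 43/18.
Moment sums: ΣP = 4, Σ1/h·P = 7/6.
So AᵀA·[m, b]ᵀ = AᵀP: [[5, 1]; [1, 43/18]]·[m, b]ᵀ = [4, 7/6]ᵀ.
Δ = 5·(43/18) − 1² = 197/18.
m = (4·(43/18) − 1·(7/6))/(197/18) = 151/197; b = (5·(7/6) − 1·4)/(197/18) = 33/197.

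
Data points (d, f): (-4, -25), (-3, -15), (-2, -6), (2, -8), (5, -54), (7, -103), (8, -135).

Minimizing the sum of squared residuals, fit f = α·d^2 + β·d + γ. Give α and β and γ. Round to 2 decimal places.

α = -1.99, β = -1.04, γ = 1.03

The normal system MᵀM·[α, β, γ]ᵀ = Mᵀf is [[7491, 889, 171]; [889, 171, 13]; [171, 13, 7]]·[α, β, γ]ᵀ = [-15628, -1930, -346]ᵀ.
Inverting the 3×3 Gram matrix, [α, β, γ]ᵀ = [-278365/140098, -72521/70049, 144579/140098]ᵀ.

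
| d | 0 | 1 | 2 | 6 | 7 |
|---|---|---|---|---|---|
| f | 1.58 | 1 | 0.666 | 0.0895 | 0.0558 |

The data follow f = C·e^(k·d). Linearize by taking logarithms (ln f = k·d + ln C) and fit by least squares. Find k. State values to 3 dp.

k = -0.482

Let Y = ln f. Fitting Y = k·d + ln C by least squares:
XᵀX = [[90.0000, 16.0000]; [16.0000, 5]], rhs = [-35.4959, -5.2485]ᵀ  (here Σd = 16.0000, Σ(d)² = 90.0000, Σln f = -5.2485, Σd·ln f = -35.4959).
Slope k = (n·Σd·ln f − Σd·Σln f)/(n·Σ(d)² − (Σd)²) = (5·-35.4959 − 16.0000·-5.2485)/194.0000 = -0.48197; ln C = (Σln f − k·Σd)/n = 0.49261.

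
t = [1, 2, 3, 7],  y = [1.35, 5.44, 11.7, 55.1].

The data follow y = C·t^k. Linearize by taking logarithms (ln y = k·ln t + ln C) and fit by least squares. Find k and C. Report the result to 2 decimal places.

k = 1.90, C = 1.40

Linearized form: ln y = k·ln t + ln C. From the 4 transformed points,
XᵀX = [[5.4740, 3.7377]; [3.7377, 4]], rhs = [11.6776, 8.4626]ᵀ  (here Σln t = 3.7377, Σ(ln t)² = 5.4740, Σln y = 8.4626, Σln t·ln y = 11.6776).
Solving (det = 7.9257): k = 1.90267, ln C = 0.33777, so C = exp(0.33777) = 1.40182.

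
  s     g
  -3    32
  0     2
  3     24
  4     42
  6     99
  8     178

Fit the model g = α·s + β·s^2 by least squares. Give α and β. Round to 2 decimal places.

α = -1.42, β = 2.97

Forming AᵀA = [[134, 792]; [792, 5810]] and Aᵀg = [2162, 16132]ᵀ gives AᵀA·[α, β]ᵀ = Aᵀg.
det = 134·5810 − 792² = 151276.
α = (2162·5810 − 792·16132)/151276 = -53831/37819; β = (134·16132 − 792·2162)/151276 = 112346/37819.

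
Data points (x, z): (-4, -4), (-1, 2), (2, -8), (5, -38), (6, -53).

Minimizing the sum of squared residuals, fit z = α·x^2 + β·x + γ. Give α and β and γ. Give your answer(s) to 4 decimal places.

α = -1.0283, β = -2.7640, γ = 1.0870

Compute the Gram sums: Σx^2·x^2 = 2194, Σx^2·x = 284, Σx^2 = 82, Σx·x = 82, Σx = 8, Σ1 = 5.
Moment sums: Σx^2·z = -2952, Σx·z = -510, Σz = -101.
AᵀA·[α, β, γ]ᵀ = Aᵀz becomes [[2194, 284, 82]; [284, 82, 8]; [82, 8, 5]]·[α, β, γ]ᵀ = [-2952, -510, -101]ᵀ.
Row-reducing yields α = -15175/14757, β = -40789/14757, γ = 5347/4919.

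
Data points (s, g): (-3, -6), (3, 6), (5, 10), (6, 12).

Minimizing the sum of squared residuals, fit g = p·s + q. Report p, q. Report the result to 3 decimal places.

p = 2.000, q = 0.000

Entries of AᵀA: Σs·s = 79, Σs = 11, Σ1 = 4.
Moment sums: Σs·g = 158, Σg = 22.
AᵀA·[p, q]ᵀ = Aᵀg becomes [[79, 11]; [11, 4]]·[p, q]ᵀ = [158, 22]ᵀ.
det = 79·4 − 11² = 195.
p = (158·4 − 11·22)/195 = 2; q = (79·22 − 11·158)/195 = 0.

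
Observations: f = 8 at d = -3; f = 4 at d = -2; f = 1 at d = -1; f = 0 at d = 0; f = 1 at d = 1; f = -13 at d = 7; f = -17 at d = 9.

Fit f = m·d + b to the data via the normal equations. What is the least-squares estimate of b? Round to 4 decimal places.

b = 0.8009

Normal-equation sums: Σd·d = 145, Σd = 11, Σ1 = 7.
Right-hand side: Σd·f = -276, Σf = -16.
XᵀX·[m, b]ᵀ = Xᵀf becomes [[145, 11]; [11, 7]]·[m, b]ᵀ = [-276, -16]ᵀ.
Eliminating b: 7·(row 1) − 11·(row 2) gives 894·m = 7·(-276) − 11·(-16) = -1756, so m = -878/447.
Then b = ((-16) − 11·(-878/447))/7 = 358/447.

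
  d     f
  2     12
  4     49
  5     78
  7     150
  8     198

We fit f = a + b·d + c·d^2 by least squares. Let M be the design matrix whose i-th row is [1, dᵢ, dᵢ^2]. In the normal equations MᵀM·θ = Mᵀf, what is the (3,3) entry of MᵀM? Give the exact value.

Row 3 ↔ basis d^2, column 3 ↔ basis d^2, so (MᵀM)_{3,3} = Σᵢ (d^2)·(d^2) = (4)·(4) + (16)·(16) + (25)·(25) + (49)·(49) + (64)·(64) = 7394.

7394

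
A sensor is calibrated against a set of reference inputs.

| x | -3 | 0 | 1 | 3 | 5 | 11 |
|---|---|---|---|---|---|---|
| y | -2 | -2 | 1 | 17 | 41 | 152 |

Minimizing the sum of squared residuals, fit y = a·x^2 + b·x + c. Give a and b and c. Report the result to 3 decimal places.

a = 0.972, b = 3.314, c = -1.606

Sums needed: Σx^2·x^2 = 15429, Σx^2·x = 1457, Σx^2 = 165, Σx·x = 165, Σx = 17, Σ1 = 6.
And Σx^2·y = 19553, Σx·y = 1935, Σy = 207.
AᵀA·[a, b, c]ᵀ = Aᵀy becomes [[15429, 1457, 165]; [1457, 165, 17]; [165, 17, 6]]·[a, b, c]ᵀ = [19553, 1935, 207]ᵀ.
Row-reducing yields a = 855083/880140, b = 972223/293380, c = -353462/220035.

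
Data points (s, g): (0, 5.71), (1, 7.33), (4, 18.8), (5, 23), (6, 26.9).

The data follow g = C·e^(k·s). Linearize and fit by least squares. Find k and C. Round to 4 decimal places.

Linearized form: ln g = k·s + ln C. From the 5 transformed points,
Sums: Σs = 16.0000, Σ(s)² = 78.0000, Σln g = 13.0957, Σs·ln g = 49.1576.
Normal system: [[78.0000, 16.0000]; [16.0000, 5]]·[k, ln C]ᵀ = [49.1576, 13.0957]ᵀ.
Solving (det = 134.0000): k = 0.27058, ln C = 1.75329, so C = exp(1.75329) = 5.77354.

k = 0.2706, C = 5.7735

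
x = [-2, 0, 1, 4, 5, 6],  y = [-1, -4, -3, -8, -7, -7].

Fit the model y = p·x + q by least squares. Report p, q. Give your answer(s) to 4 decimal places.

p = -0.8108, q = -3.1081

The normal equations are: 82·p + 14·q = -110;  14·p + 6·q = -30.
Eliminating q: 6·(row 1) − 14·(row 2) gives 296·p = 6·(-110) − 14·(-30) = -240, so p = -30/37.
Then q = ((-30) − 14·(-30/37))/6 = -115/37.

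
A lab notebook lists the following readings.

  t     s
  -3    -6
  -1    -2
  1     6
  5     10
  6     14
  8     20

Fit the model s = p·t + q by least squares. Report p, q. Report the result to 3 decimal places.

Normal-equation sums: Σt·t = 136, Σt = 16, Σ1 = 6.
Moment sums: Σt·s = 320, Σs = 42.
Normal equations: [[136, 16]; [16, 6]]·[p, q]ᵀ = [320, 42]ᵀ.
Δ = 136·6 − 16² = 560.
p = (320·6 − 16·42)/560 = 78/35; q = (136·42 − 16·320)/560 = 37/35.

p = 2.229, q = 1.057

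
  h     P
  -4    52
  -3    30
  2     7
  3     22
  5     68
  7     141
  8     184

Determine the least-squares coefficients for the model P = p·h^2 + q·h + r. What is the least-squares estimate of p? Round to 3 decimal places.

Normal-equation sums: Σh^2·h^2 = 7556, Σh^2·h = 924, Σh^2 = 176, Σh·h = 176, Σh = 18, Σ1 = 7.
And Σh^2·P = 21713, Σh·P = 2581, ΣP = 504.
Inverting the 3×3 Gram matrix, [p, q, r]ᵀ = [496091/160888, -209155/160888, -175691/80444]ᵀ.

p = 3.083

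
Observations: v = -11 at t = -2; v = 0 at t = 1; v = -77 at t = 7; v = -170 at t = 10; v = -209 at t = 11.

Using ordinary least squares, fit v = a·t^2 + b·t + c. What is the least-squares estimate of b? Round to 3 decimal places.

Entries of XᵀX: Σt^2·t^2 = 27059, Σt^2·t = 2667, Σt^2 = 275, Σt·t = 275, Σt = 27, Σ1 = 5.
Right-hand side: Σt^2·v = -46106, Σt·v = -4516, Σv = -467.
Solving the 3×3 system (Gaussian elimination) gives a = -16741/8616, b = 6723/2872, c = 1777/2154.

b = 2.341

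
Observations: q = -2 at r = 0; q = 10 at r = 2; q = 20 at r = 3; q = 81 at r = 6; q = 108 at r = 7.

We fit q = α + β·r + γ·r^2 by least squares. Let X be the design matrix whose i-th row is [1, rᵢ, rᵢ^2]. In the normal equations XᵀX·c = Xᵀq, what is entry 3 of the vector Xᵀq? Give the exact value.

Entry 3 ↔ basis r^2, so (Xᵀq)_{3} = Σᵢ (r^2)·qᵢ = (0)·(-2) + (4)·(10) + (9)·(20) + (36)·(81) + (49)·(108) = 8428.

8428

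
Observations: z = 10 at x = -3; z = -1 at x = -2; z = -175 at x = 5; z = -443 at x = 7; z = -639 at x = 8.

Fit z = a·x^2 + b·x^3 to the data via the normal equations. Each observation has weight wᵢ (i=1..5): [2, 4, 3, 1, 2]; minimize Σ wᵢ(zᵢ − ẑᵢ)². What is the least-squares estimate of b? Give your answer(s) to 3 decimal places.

b = -0.998

Entries of MᵀWM: Σwᵢ·x^2·x^2 = 12694, Σwᵢ·x^2·x^3 = 91104, Σwᵢ·x^3·x^3 = 690526.
For MᵀWz: Σwᵢ·x^2·z = -116460, Σwᵢ·x^3·z = -872418.
So MᵀWM·[a, b]ᵀ = MᵀWz: [[12694, 91104]; [91104, 690526]]·[a, b]ᵀ = [-116460, -872418]ᵀ.
Eliminating b: 690526·(row 1) − 91104·(row 2) gives 465598228·a = 690526·(-116460) − 91104·(-872418) = -937888488, so a = -234472122/116399557.
Then b = ((-872418) − 91104·(-234472122/116399557))/690526 = -116125563/116399557.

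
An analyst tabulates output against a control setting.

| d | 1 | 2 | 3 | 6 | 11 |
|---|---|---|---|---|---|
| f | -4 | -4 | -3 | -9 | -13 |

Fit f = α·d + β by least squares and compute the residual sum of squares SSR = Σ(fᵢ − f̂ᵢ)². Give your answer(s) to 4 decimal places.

SSR = 5.9847

With design matrix X, XᵀX = [[171, 23]; [23, 5]] and Xᵀf = [-218, -33]ᵀ.
Eliminating β: 5·(row 1) − 23·(row 2) gives 326·α = 5·(-218) − 23·(-33) = -331, so α = -331/326.
Then β = ((-33) − 23·(-331/326))/5 = -629/326.
Residuals: -172/163, -13/326, 322/163, -319/326, 16/163; SSR = 1951/326.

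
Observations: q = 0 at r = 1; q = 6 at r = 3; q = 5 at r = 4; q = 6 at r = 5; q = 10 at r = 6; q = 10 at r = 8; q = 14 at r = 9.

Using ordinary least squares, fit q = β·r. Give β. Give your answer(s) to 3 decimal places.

With design matrix A, AᵀA = [[232]] and Aᵀq = [334]ᵀ.
β = 334/232 = 1.43966.

β = 1.440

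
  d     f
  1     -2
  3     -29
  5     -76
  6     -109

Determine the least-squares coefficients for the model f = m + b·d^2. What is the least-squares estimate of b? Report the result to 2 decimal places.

b = -3.03

AᵀA·[m, b]ᵀ = Aᵀf reads: 4·m + 71·b = -216;  71·m + 2003·b = -6087.
Eliminating b: 2003·(row 1) − 71·(row 2) gives 2971·m = 2003·(-216) − 71·(-6087) = -471, so m = -471/2971.
Then b = ((-6087) − 71·(-471/2971))/2003 = -9012/2971.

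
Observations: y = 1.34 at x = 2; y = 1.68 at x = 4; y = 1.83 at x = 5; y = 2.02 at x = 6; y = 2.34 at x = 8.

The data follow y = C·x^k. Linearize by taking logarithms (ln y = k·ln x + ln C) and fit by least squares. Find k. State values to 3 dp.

Linearized form: ln y = k·ln x + ln C. From the 5 transformed points,
Over the data: Σln x = 7.5601, Σ(ln x)² = 12.5270, Σln y = 2.9690, Σln x·ln y = 4.9223.
Normal system: [[12.5270, 7.5601]; [7.5601, 5]]·[k, ln C]ᵀ = [4.9223, 2.9690]ᵀ.
Solving (det = 5.4804): k = 0.39512, ln C = -0.00362.

k = 0.395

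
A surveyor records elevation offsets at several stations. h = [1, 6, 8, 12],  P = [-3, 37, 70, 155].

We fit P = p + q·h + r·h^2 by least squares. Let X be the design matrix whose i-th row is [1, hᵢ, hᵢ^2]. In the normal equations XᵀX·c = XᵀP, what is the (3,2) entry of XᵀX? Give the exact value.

2457

Row 3 ↔ basis h^2, column 2 ↔ basis h, so (XᵀX)_{3,2} = Σᵢ (h^2)·(h) = (1)·(1) + (36)·(6) + (64)·(8) + (144)·(12) = 2457.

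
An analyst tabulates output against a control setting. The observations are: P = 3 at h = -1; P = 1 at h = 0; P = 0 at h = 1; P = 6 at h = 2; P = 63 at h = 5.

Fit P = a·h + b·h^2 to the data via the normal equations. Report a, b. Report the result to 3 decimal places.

Forming MᵀM = [[31, 133]; [133, 643]] and MᵀP = [324, 1602]ᵀ gives MᵀM·[a, b]ᵀ = MᵀP.
Δ = 31·643 − 133² = 2244.
a = (324·643 − 133·1602)/2244 = -789/374; b = (31·1602 − 133·324)/2244 = 1095/374.

a = -2.110, b = 2.928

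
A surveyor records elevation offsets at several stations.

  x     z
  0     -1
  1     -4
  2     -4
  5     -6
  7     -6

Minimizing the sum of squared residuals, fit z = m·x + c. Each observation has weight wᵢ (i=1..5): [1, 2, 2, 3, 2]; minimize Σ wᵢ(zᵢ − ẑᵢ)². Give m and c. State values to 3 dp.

AᵀWA·[m, c]ᵀ = AᵀWz reads: 183·m + 35·c = -198;  35·m + 10·c = -47.
det = 183·10 − 35² = 605.
m = ((-198)·10 − 35·(-47))/605 = -67/121; c = (183·(-47) − 35·(-198))/605 = -1671/605.

m = -0.554, c = -2.762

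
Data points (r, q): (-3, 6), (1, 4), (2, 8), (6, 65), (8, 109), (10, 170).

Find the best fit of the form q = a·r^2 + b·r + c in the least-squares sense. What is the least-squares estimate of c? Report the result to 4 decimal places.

The normal system XᵀX·[a, b, c]ᵀ = Xᵀq is [[15490, 1710, 214]; [1710, 214, 24]; [214, 24, 6]]·[a, b, c]ᵀ = [26406, 2964, 362]ᵀ.
Row-reducing yields a = 223280/148387, b = 290454/148387, c = -172787/148387.

c = -1.1644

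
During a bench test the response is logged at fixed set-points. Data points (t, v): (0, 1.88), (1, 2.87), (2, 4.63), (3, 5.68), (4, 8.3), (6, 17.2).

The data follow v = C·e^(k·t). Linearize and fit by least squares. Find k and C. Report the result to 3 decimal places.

k = 0.361, C = 1.994

Let Y = ln v. Fitting Y = k·t + ln C by least squares:
Σt = 16.0000, Σ(t)² = 66.0000, Σln v = 9.9163, Σt·ln v = 34.8648.
Equations: 66.0000·k + 16.0000·ln C = 34.8648;  16.0000·k + 6·ln C = 9.9163.
Solving (det = 140.0000): k = 0.36092, ln C = 0.69026, so C = exp(0.69026) = 1.99424.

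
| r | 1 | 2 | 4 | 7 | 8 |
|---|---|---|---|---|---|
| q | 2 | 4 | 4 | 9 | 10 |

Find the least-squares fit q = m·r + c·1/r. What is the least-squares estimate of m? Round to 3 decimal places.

The normal equations are: 134·m + 5·c = 169;  5·m + (4229/3136)·c = 211/28.
det = 134·(4229/3136) − 5² = 244143/1568.
m = (169·(4229/3136) − 5·(211/28))/(244143/1568) = 198847/162762; c = (134·(211/28) − 5·169)/(244143/1568) = 86128/81381.

m = 1.222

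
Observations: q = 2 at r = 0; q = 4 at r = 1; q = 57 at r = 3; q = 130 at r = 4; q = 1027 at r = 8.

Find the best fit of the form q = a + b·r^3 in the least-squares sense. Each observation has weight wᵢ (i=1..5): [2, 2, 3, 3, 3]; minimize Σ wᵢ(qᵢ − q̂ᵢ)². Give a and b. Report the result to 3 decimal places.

The normal system XᵀWX·[a, b]ᵀ = XᵀWq is [[13, 1811]; [1811, 800909]]·[a, b]ᵀ = [3654, 1607057]ᵀ.
Determinant 13·800909 − 1811² = 7132096.
a = (3654·800909 − 1811·1607057)/7132096 = 16141259/7132096; b = (13·1607057 − 1811·3654)/7132096 = 14274347/7132096.

a = 2.263, b = 2.001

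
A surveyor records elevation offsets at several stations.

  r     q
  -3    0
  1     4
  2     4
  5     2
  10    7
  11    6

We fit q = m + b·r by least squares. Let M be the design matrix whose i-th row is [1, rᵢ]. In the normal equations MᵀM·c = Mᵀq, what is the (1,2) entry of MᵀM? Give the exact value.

26

Row 1 ↔ basis 1, column 2 ↔ basis r, so (MᵀM)_{1,2} = Σᵢ r = (1)·(-3) + (1)·(1) + (1)·(2) + (1)·(5) + (1)·(10) + (1)·(11) = 26.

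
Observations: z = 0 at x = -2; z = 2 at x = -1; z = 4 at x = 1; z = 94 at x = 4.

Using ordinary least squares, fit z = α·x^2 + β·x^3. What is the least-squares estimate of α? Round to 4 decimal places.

The normal equations are: 274·α + 992·β = 1510;  992·α + 4162·β = 6018.
(Σx^2·x^2 = 274, Σx^2·x^3 = 992, Σx^3·x^3 = 4162, Σx^2·z = 1510, Σx^3·z = 6018.)
Δ = 274·4162 − 992² = 156324.
α = (1510·4162 − 992·6018)/156324 = 78691/39081; β = (274·6018 − 992·1510)/156324 = 37753/39081.

α = 2.0135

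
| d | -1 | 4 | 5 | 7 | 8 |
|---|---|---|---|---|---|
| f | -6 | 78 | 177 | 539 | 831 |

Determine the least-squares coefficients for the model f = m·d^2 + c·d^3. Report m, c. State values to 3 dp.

Entries of XᵀX: Σd^2·d^2 = 7379, Σd^2·d^3 = 53723, Σd^3·d^3 = 399515.
For Xᵀf: Σd^2·f = 85262, Σd^3·f = 637472.
So XᵀX·[m, c]ᵀ = Xᵀf: [[7379, 53723]; [53723, 399515]]·[m, c]ᵀ = [85262, 637472]ᵀ.
Determinant 7379·399515 − 53723² = 61860456.
m = (85262·399515 − 53723·637472)/61860456 = -4368103/1472868; c = (7379·637472 − 53723·85262)/61860456 = 2937511/1472868.

m = -2.966, c = 1.994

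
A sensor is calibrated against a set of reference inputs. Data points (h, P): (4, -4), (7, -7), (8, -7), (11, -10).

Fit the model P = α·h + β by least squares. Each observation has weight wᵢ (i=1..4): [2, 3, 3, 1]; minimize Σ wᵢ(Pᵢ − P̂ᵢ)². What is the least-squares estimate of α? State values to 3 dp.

α = -0.822

Forming AᵀWA = [[492, 64]; [64, 9]] and AᵀWP = [-457, -60]ᵀ gives AᵀWA·[α, β]ᵀ = AᵀWP.
Determinant 492·9 − 64² = 332.
α = ((-457)·9 − 64·(-60))/332 = -273/332; β = (492·(-60) − 64·(-457))/332 = -68/83.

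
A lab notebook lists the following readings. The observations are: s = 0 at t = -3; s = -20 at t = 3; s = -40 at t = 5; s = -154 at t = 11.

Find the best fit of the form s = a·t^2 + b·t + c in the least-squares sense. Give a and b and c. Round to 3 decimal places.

a = -0.979, b = -3.147, c = -0.768

The normal system XᵀX·[a, b, c]ᵀ = Xᵀs is [[15428, 1456, 164]; [1456, 164, 16]; [164, 16, 4]]·[a, b, c]ᵀ = [-19814, -1954, -214]ᵀ.
Row-reducing yields a = -47/48, b = -236/75, c = -307/400.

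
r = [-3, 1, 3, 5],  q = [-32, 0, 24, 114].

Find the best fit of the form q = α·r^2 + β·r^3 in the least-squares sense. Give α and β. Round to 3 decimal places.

α = -0.491, β = 1.012

Compute the Gram sums: Σr^2·r^2 = 788, Σr^2·r^3 = 3126, Σr^3·r^3 = 17084.
Right-hand side: Σr^2·q = 2778, Σr^3·q = 15762.
MᵀM·[α, β]ᵀ = Mᵀq becomes [[788, 3126]; [3126, 17084]]·[α, β]ᵀ = [2778, 15762]ᵀ.
Determinant 788·17084 − 3126² = 3690316.
α = (2778·17084 − 3126·15762)/3690316 = -453165/922579; β = (788·15762 − 3126·2778)/3690316 = 934107/922579.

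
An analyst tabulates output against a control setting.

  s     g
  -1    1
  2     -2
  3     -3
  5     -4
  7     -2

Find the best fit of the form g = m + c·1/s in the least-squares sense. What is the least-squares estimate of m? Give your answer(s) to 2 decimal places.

m = -1.91

The normal system XᵀX·[m, c]ᵀ = Xᵀg is [[5, 37/210]; [37/210, 62689/44100]]·[m, c]ᵀ = [-10, -143/35]ᵀ.
Δ = 5·(62689/44100) − (37/210)² = 78019/11025.
m = ((-10)·(62689/44100) − (37/210)·(-143/35))/(78019/11025) = -148786/78019; c = (5·(-143/35) − (37/210)·(-10))/(78019/11025) = -205800/78019.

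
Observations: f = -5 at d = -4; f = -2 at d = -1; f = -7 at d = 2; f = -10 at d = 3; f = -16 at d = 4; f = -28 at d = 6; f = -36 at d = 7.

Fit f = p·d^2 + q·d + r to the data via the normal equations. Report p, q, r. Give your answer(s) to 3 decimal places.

p = -0.499, q = -1.297, r = -2.375

Entries of MᵀM: Σd^2·d^2 = 4307, Σd^2·d = 593, Σd^2 = 131, Σd·d = 131, Σd = 17, Σ1 = 7.
And Σd^2·f = -3228, Σd·f = -506, Σf = -104.
MᵀM·[p, q, r]ᵀ = Mᵀf becomes [[4307, 593, 131]; [593, 131, 17]; [131, 17, 7]]·[p, q, r]ᵀ = [-3228, -506, -104]ᵀ.
Solving the 3×3 system (Gaussian elimination) gives p = -39665/79548, q = -103189/79548, r = -15746/6629.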